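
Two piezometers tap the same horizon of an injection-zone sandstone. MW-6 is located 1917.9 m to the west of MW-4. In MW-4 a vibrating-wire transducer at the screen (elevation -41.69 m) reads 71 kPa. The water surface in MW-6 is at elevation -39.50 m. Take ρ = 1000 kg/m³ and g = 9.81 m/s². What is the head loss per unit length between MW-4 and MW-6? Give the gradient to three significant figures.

i ≈ 0.00263 m/m

Pressure head at MW-4: ψ = P/(ρg) = 71×1000 / (1000 × 9.81) = 7.24 m.
Total head at MW-4: h = z + ψ = -41.69 + 7.24 = -34.45 m.
Total head at MW-6: h = -39.50 m (water level in the piezometer is the total head).
Head difference: h(MW-4) − h(MW-6) = -34.45 − (-39.50) = 5.05 m.
Hydraulic gradient: i = |Δh| / L = 5.05 / 1917.9 = 0.00263.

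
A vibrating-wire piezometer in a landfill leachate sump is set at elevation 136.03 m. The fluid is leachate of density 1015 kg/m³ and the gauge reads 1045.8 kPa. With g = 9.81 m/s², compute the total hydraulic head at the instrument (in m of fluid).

h ≈ 241.06 m

ψ = P/(ρg) = 1045.8×1000 / (1015 × 9.81) = 105.03 m.
h = z + ψ = 136.03 + 105.03 = 241.06 m.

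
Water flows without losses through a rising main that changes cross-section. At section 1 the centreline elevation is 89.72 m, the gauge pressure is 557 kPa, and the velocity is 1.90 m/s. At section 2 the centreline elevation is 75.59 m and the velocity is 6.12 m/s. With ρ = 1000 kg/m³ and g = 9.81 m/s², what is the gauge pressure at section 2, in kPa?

Pressure head at 1: ψ₁ = P₁/(ρg) = 557×1000 / (1000 × 9.81) = 56.78 m.
Velocity heads: v₁²/2g = 1.90²/19.62 = 0.184 m; v₂²/2g = 6.12²/19.62 = 1.909 m.
Total head H = z₁ + ψ₁ + v₁²/2g = 89.72 + 56.78 + 0.184 = 146.68 m.
ψ₂ = H − z₂ − v₂²/2g = 146.68 − 75.59 − 1.909 = 69.18 m.
P₂ = ρgψ₂ = 1000 × 9.81 × 69.18 ≈ 679 kPa.

P₂ ≈ 679 kPa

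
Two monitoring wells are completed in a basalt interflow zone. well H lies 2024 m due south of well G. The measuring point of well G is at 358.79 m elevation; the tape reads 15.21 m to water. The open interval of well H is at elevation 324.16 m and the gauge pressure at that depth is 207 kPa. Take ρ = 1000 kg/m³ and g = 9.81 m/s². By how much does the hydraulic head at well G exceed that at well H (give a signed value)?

Total head at well G: h = 358.79 − 15.21 = 343.58 m.
Pressure head at well H: ψ = P/(ρg) = 207×1000 / (1000 × 9.81) = 21.10 m.
Total head at well H: h = z + ψ = 324.16 + 21.10 = 345.26 m.
Head difference: h(well G) − h(well H) = 343.58 − 345.26 = -1.68 m.

Δh ≈ -1.68 m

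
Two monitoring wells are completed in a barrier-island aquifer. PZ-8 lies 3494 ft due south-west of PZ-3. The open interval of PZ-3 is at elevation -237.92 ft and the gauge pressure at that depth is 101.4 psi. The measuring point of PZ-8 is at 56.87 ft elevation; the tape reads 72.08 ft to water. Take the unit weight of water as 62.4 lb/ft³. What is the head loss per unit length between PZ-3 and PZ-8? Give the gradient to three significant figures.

Pressure head at PZ-3: ψ = 144·P/γ = 144 × 101.4 / 62.4 = 234.00 ft.
Total head at PZ-3: h = z + ψ = -237.92 + 234.00 = -3.92 ft.
Total head at PZ-8: h = 56.87 − 72.08 = -15.21 ft.
Head difference: h(PZ-3) − h(PZ-8) = -3.92 − (-15.21) = 11.29 ft.
Hydraulic gradient: i = |Δh| / L = 11.29 / 3494 = 0.00323.

i ≈ 0.00323 ft/ft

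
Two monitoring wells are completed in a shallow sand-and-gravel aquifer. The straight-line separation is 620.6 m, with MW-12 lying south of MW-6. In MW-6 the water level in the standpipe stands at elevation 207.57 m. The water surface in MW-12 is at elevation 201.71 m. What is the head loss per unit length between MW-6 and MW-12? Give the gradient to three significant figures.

i ≈ 0.00944 m/m

Total head at MW-6: h = 207.57 m (water level in the piezometer is the total head).
Total head at MW-12: h = 201.71 m (water level in the piezometer is the total head).
Head difference: h(MW-6) − h(MW-12) = 207.57 − 201.71 = 5.86 m.
Hydraulic gradient: i = |Δh| / L = 5.86 / 620.6 = 0.00944.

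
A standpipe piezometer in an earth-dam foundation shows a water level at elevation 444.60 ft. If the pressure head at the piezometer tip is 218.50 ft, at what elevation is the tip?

z = h − ψ = 444.60 − 218.50 = 226.10 ft.

z ≈ 226.10 ft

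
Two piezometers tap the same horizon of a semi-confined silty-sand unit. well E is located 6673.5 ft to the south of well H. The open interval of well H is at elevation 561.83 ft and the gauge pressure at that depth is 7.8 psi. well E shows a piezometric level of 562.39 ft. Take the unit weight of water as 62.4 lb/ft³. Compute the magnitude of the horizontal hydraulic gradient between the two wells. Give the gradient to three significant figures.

i ≈ 0.00261

Pressure head at well H: ψ = 144·P/γ = 144 × 7.8 / 62.4 = 18.00 ft.
Total head at well H: h = z + ψ = 561.83 + 18.00 = 579.83 ft.
Total head at well E: h = 562.39 ft (water level in the piezometer is the total head).
Head difference: h(well H) − h(well E) = 579.83 − 562.39 = 17.44 ft.
Hydraulic gradient: i = |Δh| / L = 17.44 / 6673.5 = 0.00261.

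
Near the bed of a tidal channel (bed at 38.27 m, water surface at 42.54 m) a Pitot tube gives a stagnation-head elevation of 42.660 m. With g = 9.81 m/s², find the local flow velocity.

Near the bed, under hydrostatic conditions, the piezometric head (z + ψ) equals the free-surface elevation, 42.54 m.
Velocity head = total − piezometric = 42.660 − 42.54 = 0.120 m.
v = √(2g·h_v) = √(2 × 9.81 × 0.120) = 1.53 m/s.

v ≈ 1.53 m/s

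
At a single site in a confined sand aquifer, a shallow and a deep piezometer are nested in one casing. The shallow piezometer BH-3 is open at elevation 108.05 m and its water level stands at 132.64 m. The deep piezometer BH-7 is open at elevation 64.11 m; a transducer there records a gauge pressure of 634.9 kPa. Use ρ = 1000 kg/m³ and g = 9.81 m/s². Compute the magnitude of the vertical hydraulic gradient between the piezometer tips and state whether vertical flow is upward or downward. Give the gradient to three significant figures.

Total head at BH-3: h = 132.64 m (water level in the standpipe).
Pressure head at BH-7: ψ = P/(ρg) = 634.9×1000 / (1000 × 9.81) = 64.72 m.
Total head at BH-7: h = z + ψ = 64.11 + 64.72 = 128.83 m.
Δh = h(BH-3) − h(BH-7) = 132.64 − 128.83 = 3.81 m.
Vertical separation Δz = 108.05 − 64.11 = 43.94 m.
|i_v| = |Δh| / Δz = 3.81 / 43.94 = 0.0867.
Head is higher in the shallow piezometer, so vertical flow is downward (recharge condition).

|i_v| ≈ 0.0867; vertical flow is downward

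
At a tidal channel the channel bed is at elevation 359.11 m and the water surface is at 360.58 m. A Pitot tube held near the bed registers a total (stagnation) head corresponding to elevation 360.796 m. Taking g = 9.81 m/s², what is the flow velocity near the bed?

v ≈ 2.06 m/s

Near the bed, under hydrostatic conditions, the piezometric head (z + ψ) equals the free-surface elevation, 360.58 m.
Velocity head = total − piezometric = 360.796 − 360.58 = 0.216 m.
v = √(2g·h_v) = √(2 × 9.81 × 0.216) = 2.06 m/s.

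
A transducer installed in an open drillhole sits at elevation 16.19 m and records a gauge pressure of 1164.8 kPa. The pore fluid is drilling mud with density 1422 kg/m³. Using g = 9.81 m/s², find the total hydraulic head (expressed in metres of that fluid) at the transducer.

h ≈ 99.69 m

ψ = P/(ρg) = 1164.8×1000 / (1422 × 9.81) = 83.50 m.
h = z + ψ = 16.19 + 83.50 = 99.69 m.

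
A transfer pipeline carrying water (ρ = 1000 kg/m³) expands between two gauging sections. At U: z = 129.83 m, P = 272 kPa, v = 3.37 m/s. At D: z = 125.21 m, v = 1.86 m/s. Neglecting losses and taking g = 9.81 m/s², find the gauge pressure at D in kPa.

Pressure head at U: ψ₁ = P₁/(ρg) = 272×1000 / (1000 × 9.81) = 27.73 m.
Velocity heads: v₁²/2g = 3.37²/19.62 = 0.579 m; v₂²/2g = 1.86²/19.62 = 0.176 m.
Total head H = z₁ + ψ₁ + v₁²/2g = 129.83 + 27.73 + 0.579 = 158.14 m.
ψ₂ = H − z₂ − v₂²/2g = 158.14 − 125.21 − 0.176 = 32.75 m.
P₂ = ρgψ₂ = 1000 × 9.81 × 32.75 ≈ 321 kPa.

P₂ ≈ 321 kPa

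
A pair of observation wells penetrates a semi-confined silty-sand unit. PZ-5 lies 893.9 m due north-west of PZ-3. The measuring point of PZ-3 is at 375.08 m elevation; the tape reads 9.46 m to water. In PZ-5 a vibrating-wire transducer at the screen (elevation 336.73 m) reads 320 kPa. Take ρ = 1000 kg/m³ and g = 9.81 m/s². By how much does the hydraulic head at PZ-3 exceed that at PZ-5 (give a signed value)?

Δh ≈ -3.73 m

Total head at PZ-3: h = 375.08 − 9.46 = 365.62 m.
Pressure head at PZ-5: ψ = P/(ρg) = 320×1000 / (1000 × 9.81) = 32.62 m.
Total head at PZ-5: h = z + ψ = 336.73 + 32.62 = 369.35 m.
Head difference: h(PZ-3) − h(PZ-5) = 365.62 − 369.35 = -3.73 m.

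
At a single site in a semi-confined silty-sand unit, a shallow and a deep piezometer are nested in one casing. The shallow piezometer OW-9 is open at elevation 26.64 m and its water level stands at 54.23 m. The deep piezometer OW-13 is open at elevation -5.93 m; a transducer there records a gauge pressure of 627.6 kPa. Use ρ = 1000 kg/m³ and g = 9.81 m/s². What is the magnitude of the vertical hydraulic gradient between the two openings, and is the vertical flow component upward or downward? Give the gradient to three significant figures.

Total head at OW-9: h = 54.23 m (water level in the standpipe).
Pressure head at OW-13: ψ = P/(ρg) = 627.6×1000 / (1000 × 9.81) = 63.98 m.
Total head at OW-13: h = z + ψ = -5.93 + 63.98 = 58.05 m.
Δh = h(OW-9) − h(OW-13) = 54.23 − 58.05 = -3.82 m.
Vertical separation Δz = 26.64 − (-5.93) = 32.57 m.
|i_v| = |Δh| / Δz = 3.82 / 32.57 = 0.117.
Head is higher in the deep piezometer, so vertical flow is upward (discharge condition).

|i_v| ≈ 0.117; vertical flow is upward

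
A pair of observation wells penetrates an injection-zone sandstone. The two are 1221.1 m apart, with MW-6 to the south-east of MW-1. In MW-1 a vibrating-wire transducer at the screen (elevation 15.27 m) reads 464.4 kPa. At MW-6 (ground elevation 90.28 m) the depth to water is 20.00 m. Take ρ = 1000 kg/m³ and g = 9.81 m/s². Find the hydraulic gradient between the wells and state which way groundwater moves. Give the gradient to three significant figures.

Pressure head at MW-1: ψ = P/(ρg) = 464.4×1000 / (1000 × 9.81) = 47.34 m.
Total head at MW-1: h = z + ψ = 15.27 + 47.34 = 62.61 m.
Total head at MW-6: h = 90.28 − 20.00 = 70.28 m.
Head difference: h(MW-1) − h(MW-6) = 62.61 − 70.28 = -7.67 m.
Hydraulic gradient: i = |Δh| / L = 7.67 / 1221.1 = 0.00628.
Flow is from higher to lower head: from MW-6 toward MW-1, i.e. toward the north-west.

i ≈ 0.00628; groundwater flows toward the north-west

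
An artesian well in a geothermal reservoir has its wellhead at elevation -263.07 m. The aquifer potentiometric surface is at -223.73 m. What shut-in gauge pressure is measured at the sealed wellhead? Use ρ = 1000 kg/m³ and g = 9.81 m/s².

P ≈ 386 kPa

Head above the cap: Δh = -223.73 − (-263.07) = 39.34 m.
P = ρgΔh = 1000 × 9.81 × 39.34 = 385925 Pa ≈ 386 kPa.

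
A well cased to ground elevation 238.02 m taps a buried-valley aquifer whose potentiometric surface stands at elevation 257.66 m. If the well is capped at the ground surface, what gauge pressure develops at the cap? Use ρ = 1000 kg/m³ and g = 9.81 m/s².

Head above the cap: Δh = 257.66 − 238.02 = 19.64 m.
P = ρgΔh = 1000 × 9.81 × 19.64 = 192668 Pa ≈ 193 kPa.

P ≈ 193 kPa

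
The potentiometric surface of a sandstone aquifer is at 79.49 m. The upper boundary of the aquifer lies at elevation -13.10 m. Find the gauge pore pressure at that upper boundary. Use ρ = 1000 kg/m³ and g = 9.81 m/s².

P ≈ 908 kPa

Pressure head at the aquifer top: ψ = h − z = 79.49 − (-13.10) = 92.59 m.
P = ρgψ = 1000 × 9.81 × 92.59 = 908308 Pa ≈ 908 kPa.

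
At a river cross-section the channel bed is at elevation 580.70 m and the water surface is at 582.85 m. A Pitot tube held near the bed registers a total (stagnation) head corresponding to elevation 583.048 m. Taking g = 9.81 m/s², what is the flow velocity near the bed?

v ≈ 1.97 m/s

Near the bed, under hydrostatic conditions, the piezometric head (z + ψ) equals the free-surface elevation, 582.85 m.
Velocity head = total − piezometric = 583.048 − 582.85 = 0.198 m.
v = √(2g·h_v) = √(2 × 9.81 × 0.198) = 1.97 m/s.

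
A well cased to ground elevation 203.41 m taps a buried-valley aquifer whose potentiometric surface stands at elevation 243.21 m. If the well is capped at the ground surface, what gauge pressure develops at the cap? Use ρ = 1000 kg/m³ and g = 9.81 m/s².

P ≈ 390 kPa

Head above the cap: Δh = 243.21 − 203.41 = 39.80 m.
P = ρgΔh = 1000 × 9.81 × 39.80 = 390438 Pa ≈ 390 kPa.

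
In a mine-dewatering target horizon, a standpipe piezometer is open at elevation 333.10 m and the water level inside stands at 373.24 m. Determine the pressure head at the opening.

ψ ≈ 40.14 m

Total head h = 373.24 m (the water-surface elevation in the piezometer).
Pressure head ψ = h − z = 373.24 − 333.10 = 40.14 m.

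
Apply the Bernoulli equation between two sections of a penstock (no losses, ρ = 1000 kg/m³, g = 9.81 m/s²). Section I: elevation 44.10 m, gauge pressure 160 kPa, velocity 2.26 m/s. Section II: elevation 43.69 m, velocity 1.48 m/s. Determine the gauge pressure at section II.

P₂ ≈ 165 kPa

Pressure head at I: ψ₁ = P₁/(ρg) = 160×1000 / (1000 × 9.81) = 16.31 m.
Velocity heads: v₁²/2g = 2.26²/19.62 = 0.260 m; v₂²/2g = 1.48²/19.62 = 0.112 m.
Total head H = z₁ + ψ₁ + v₁²/2g = 44.10 + 16.31 + 0.260 = 60.67 m.
ψ₂ = H − z₂ − v₂²/2g = 60.67 − 43.69 − 0.112 = 16.87 m.
P₂ = ρgψ₂ = 1000 × 9.81 × 16.87 ≈ 165 kPa.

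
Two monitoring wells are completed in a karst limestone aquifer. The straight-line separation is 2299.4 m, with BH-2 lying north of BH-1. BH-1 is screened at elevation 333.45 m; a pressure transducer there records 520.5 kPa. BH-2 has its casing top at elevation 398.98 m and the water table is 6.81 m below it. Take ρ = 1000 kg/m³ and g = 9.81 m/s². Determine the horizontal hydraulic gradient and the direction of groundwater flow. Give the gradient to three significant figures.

i ≈ 0.00246; groundwater flows toward the south

Pressure head at BH-1: ψ = P/(ρg) = 520.5×1000 / (1000 × 9.81) = 53.06 m.
Total head at BH-1: h = z + ψ = 333.45 + 53.06 = 386.51 m.
Total head at BH-2: h = 398.98 − 6.81 = 392.17 m.
Head difference: h(BH-1) − h(BH-2) = 386.51 − 392.17 = -5.66 m.
Hydraulic gradient: i = |Δh| / L = 5.66 / 2299.4 = 0.00246.
Flow is from higher to lower head: from BH-2 toward BH-1, i.e. toward the south.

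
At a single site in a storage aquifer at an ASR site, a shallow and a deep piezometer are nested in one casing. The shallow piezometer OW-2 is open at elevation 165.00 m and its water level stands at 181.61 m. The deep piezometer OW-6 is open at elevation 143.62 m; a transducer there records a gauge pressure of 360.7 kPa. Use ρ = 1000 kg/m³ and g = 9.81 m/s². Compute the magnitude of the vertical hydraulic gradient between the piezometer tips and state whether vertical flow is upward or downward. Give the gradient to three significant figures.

|i_v| ≈ 0.0571; vertical flow is downward

Total head at OW-2: h = 181.61 m (water level in the standpipe).
Pressure head at OW-6: ψ = P/(ρg) = 360.7×1000 / (1000 × 9.81) = 36.77 m.
Total head at OW-6: h = z + ψ = 143.62 + 36.77 = 180.39 m.
Δh = h(OW-2) − h(OW-6) = 181.61 − 180.39 = 1.22 m.
Vertical separation Δz = 165.00 − 143.62 = 21.38 m.
|i_v| = |Δh| / Δz = 1.22 / 21.38 = 0.0571.
Head is higher in the shallow piezometer, so vertical flow is downward (recharge condition).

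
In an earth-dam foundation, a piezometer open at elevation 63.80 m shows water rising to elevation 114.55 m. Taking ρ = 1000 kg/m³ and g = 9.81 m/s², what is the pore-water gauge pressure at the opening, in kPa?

P ≈ 498 kPa

Pressure head ψ = h − z = 114.55 − 63.80 = 50.75 m.
P = ρgψ = 1000 × 9.81 × 50.75 = 497858 Pa ≈ 498 kPa.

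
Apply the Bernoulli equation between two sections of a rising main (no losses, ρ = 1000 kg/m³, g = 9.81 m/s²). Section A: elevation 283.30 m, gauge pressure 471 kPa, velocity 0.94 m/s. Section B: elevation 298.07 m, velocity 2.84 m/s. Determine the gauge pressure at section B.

Pressure head at A: ψ₁ = P₁/(ρg) = 471×1000 / (1000 × 9.81) = 48.01 m.
Velocity heads: v₁²/2g = 0.94²/19.62 = 0.045 m; v₂²/2g = 2.84²/19.62 = 0.411 m.
Total head H = z₁ + ψ₁ + v₁²/2g = 283.30 + 48.01 + 0.045 = 331.36 m.
ψ₂ = H − z₂ − v₂²/2g = 331.36 − 298.07 − 0.411 = 32.88 m.
P₂ = ρgψ₂ = 1000 × 9.81 × 32.88 ≈ 323 kPa.

P₂ ≈ 323 kPa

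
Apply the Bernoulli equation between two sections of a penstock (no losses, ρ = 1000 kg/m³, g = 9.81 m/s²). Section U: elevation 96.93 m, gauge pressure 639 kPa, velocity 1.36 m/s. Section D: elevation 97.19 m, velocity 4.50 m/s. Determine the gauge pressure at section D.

Pressure head at U: ψ₁ = P₁/(ρg) = 639×1000 / (1000 × 9.81) = 65.14 m.
Velocity heads: v₁²/2g = 1.36²/19.62 = 0.094 m; v₂²/2g = 4.50²/19.62 = 1.032 m.
Total head H = z₁ + ψ₁ + v₁²/2g = 96.93 + 65.14 + 0.094 = 162.16 m.
ψ₂ = H − z₂ − v₂²/2g = 162.16 − 97.19 − 1.032 = 63.94 m.
P₂ = ρgψ₂ = 1000 × 9.81 × 63.94 ≈ 627 kPa.

P₂ ≈ 627 kPa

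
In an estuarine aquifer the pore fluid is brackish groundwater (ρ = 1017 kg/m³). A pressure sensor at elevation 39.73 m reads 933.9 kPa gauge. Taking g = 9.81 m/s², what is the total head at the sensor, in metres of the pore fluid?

ψ = P/(ρg) = 933.9×1000 / (1017 × 9.81) = 93.61 m.
h = z + ψ = 39.73 + 93.61 = 133.34 m.

h ≈ 133.34 m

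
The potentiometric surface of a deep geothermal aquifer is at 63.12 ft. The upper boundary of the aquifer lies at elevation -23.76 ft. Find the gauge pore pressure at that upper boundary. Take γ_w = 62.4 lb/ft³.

P ≈ 37.6 psi

Pressure head at the aquifer top: ψ = h − z = 63.12 − (-23.76) = 86.88 ft.
P = γψ/144 = 62.4 × 86.88 / 144 = 37.6 psi.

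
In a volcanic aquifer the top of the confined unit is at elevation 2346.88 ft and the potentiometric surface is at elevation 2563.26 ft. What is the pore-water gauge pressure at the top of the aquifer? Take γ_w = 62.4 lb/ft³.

P ≈ 93.8 psi

Pressure head at the aquifer top: ψ = h − z = 2563.26 − 2346.88 = 216.38 ft.
P = γψ/144 = 62.4 × 216.38 / 144 = 93.8 psi.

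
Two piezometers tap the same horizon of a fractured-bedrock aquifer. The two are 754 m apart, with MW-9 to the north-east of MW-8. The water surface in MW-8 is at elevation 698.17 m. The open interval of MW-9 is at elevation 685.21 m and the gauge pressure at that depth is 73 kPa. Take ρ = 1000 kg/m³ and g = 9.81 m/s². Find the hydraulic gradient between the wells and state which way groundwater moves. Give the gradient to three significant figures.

i ≈ 0.00732; groundwater flows toward the north-east

Total head at MW-8: h = 698.17 m (water level in the piezometer is the total head).
Pressure head at MW-9: ψ = P/(ρg) = 73×1000 / (1000 × 9.81) = 7.44 m.
Total head at MW-9: h = z + ψ = 685.21 + 7.44 = 692.65 m.
Head difference: h(MW-8) − h(MW-9) = 698.17 − 692.65 = 5.52 m.
Hydraulic gradient: i = |Δh| / L = 5.52 / 754 = 0.00732.
Flow is from higher to lower head: from MW-8 toward MW-9, i.e. toward the north-east.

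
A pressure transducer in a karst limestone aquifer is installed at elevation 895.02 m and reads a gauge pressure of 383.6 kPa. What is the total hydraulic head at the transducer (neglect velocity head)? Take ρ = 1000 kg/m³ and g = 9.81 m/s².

h ≈ 934.12 m

ψ = P/(ρg) = 383.6×1000 / (1000 × 9.81) = 39.10 m.
h = z + ψ = 895.02 + 39.10 = 934.12 m.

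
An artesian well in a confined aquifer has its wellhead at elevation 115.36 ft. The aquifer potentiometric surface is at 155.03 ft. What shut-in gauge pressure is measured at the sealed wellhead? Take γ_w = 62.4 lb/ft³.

P ≈ 17.2 psi

Head above the cap: Δh = 155.03 − 115.36 = 39.67 ft.
P = γΔh/144 = 62.4 × 39.67 / 144 = 17.2 psi.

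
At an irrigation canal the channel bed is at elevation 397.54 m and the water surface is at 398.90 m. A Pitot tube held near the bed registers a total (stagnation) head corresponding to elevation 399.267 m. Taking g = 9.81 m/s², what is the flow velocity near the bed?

v ≈ 2.68 m/s

Near the bed, under hydrostatic conditions, the piezometric head (z + ψ) equals the free-surface elevation, 398.90 m.
Velocity head = total − piezometric = 399.267 − 398.90 = 0.367 m.
v = √(2g·h_v) = √(2 × 9.81 × 0.367) = 2.68 m/s.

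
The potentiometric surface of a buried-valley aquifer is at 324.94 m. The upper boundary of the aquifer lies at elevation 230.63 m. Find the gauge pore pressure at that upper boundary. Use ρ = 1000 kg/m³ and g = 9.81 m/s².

P ≈ 925 kPa

Pressure head at the aquifer top: ψ = h − z = 324.94 − 230.63 = 94.31 m.
P = ρgψ = 1000 × 9.81 × 94.31 = 925181 Pa ≈ 925 kPa.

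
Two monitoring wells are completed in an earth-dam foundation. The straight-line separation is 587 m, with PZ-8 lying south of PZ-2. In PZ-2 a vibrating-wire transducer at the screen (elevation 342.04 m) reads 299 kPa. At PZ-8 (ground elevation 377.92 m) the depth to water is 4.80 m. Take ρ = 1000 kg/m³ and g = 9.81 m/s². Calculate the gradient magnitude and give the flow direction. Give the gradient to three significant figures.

Pressure head at PZ-2: ψ = P/(ρg) = 299×1000 / (1000 × 9.81) = 30.48 m.
Total head at PZ-2: h = z + ψ = 342.04 + 30.48 = 372.52 m.
Total head at PZ-8: h = 377.92 − 4.80 = 373.12 m.
Head difference: h(PZ-2) − h(PZ-8) = 372.52 − 373.12 = -0.60 m.
Hydraulic gradient: i = |Δh| / L = 0.60 / 587 = 0.00102.
Flow is from higher to lower head: from PZ-8 toward PZ-2, i.e. toward the north.

i ≈ 0.00102; groundwater flows toward the north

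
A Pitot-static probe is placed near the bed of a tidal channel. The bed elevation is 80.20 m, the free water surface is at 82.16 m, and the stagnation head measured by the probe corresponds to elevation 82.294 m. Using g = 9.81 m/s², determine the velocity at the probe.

v ≈ 1.62 m/s

Near the bed, under hydrostatic conditions, the piezometric head (z + ψ) equals the free-surface elevation, 82.16 m.
Velocity head = total − piezometric = 82.294 − 82.16 = 0.134 m.
v = √(2g·h_v) = √(2 × 9.81 × 0.134) = 1.62 m/s.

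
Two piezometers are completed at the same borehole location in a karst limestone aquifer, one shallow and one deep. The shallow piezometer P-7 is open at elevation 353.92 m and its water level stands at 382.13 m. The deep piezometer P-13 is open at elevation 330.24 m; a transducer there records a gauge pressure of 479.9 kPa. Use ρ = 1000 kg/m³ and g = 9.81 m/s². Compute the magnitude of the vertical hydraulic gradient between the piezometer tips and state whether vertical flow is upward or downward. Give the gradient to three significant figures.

Total head at P-7: h = 382.13 m (water level in the standpipe).
Pressure head at P-13: ψ = P/(ρg) = 479.9×1000 / (1000 × 9.81) = 48.92 m.
Total head at P-13: h = z + ψ = 330.24 + 48.92 = 379.16 m.
Δh = h(P-7) − h(P-13) = 382.13 − 379.16 = 2.97 m.
Vertical separation Δz = 353.92 − 330.24 = 23.68 m.
|i_v| = |Δh| / Δz = 2.97 / 23.68 = 0.125.
Head is higher in the shallow piezometer, so vertical flow is downward (recharge condition).

|i_v| ≈ 0.125; vertical flow is downward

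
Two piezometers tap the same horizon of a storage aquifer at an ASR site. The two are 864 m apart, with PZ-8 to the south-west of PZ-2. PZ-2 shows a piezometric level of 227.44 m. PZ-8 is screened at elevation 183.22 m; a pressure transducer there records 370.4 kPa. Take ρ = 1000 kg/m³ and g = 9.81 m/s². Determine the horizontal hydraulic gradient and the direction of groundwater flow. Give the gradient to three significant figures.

i ≈ 0.00748; groundwater flows toward the south-west

Total head at PZ-2: h = 227.44 m (water level in the piezometer is the total head).
Pressure head at PZ-8: ψ = P/(ρg) = 370.4×1000 / (1000 × 9.81) = 37.76 m.
Total head at PZ-8: h = z + ψ = 183.22 + 37.76 = 220.98 m.
Head difference: h(PZ-2) − h(PZ-8) = 227.44 − 220.98 = 6.46 m.
Hydraulic gradient: i = |Δh| / L = 6.46 / 864 = 0.00748.
Flow is from higher to lower head: from PZ-2 toward PZ-8, i.e. toward the south-west.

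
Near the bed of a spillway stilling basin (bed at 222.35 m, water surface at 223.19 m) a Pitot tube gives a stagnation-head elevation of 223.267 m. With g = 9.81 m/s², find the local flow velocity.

Near the bed, under hydrostatic conditions, the piezometric head (z + ψ) equals the free-surface elevation, 223.19 m.
Velocity head = total − piezometric = 223.267 − 223.19 = 0.077 m.
v = √(2g·h_v) = √(2 × 9.81 × 0.077) = 1.23 m/s.

v ≈ 1.23 m/s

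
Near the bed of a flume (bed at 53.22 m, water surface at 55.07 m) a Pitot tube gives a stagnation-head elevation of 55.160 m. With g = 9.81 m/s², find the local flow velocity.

v ≈ 1.33 m/s

Near the bed, under hydrostatic conditions, the piezometric head (z + ψ) equals the free-surface elevation, 55.07 m.
Velocity head = total − piezometric = 55.160 − 55.07 = 0.090 m.
v = √(2g·h_v) = √(2 × 9.81 × 0.090) = 1.33 m/s.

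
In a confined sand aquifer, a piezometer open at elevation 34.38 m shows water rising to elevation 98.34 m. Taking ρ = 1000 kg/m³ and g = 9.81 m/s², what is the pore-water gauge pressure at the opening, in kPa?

Pressure head ψ = h − z = 98.34 − 34.38 = 63.96 m.
P = ρgψ = 1000 × 9.81 × 63.96 = 627448 Pa ≈ 627 kPa.

P ≈ 627 kPa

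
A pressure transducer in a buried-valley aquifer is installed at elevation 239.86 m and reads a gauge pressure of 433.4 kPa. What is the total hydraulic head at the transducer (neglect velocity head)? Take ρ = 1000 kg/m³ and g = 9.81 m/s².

ψ = P/(ρg) = 433.4×1000 / (1000 × 9.81) = 44.18 m.
h = z + ψ = 239.86 + 44.18 = 284.04 m.

h ≈ 284.04 m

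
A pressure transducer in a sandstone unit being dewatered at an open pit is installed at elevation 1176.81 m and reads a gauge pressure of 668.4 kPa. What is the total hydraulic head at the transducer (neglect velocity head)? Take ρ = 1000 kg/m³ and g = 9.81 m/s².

h ≈ 1244.94 m

ψ = P/(ρg) = 668.4×1000 / (1000 × 9.81) = 68.13 m.
h = z + ψ = 1176.81 + 68.13 = 1244.94 m.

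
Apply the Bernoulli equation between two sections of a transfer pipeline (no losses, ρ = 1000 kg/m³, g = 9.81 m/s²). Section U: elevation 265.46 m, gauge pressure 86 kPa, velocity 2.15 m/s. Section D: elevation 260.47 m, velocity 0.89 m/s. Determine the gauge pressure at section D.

Pressure head at U: ψ₁ = P₁/(ρg) = 86×1000 / (1000 × 9.81) = 8.77 m.
Velocity heads: v₁²/2g = 2.15²/19.62 = 0.236 m; v₂²/2g = 0.89²/19.62 = 0.040 m.
Total head H = z₁ + ψ₁ + v₁²/2g = 265.46 + 8.77 + 0.236 = 274.47 m.
ψ₂ = H − z₂ − v₂²/2g = 274.47 − 260.47 − 0.040 = 13.96 m.
P₂ = ρgψ₂ = 1000 × 9.81 × 13.96 ≈ 137 kPa.

P₂ ≈ 137 kPa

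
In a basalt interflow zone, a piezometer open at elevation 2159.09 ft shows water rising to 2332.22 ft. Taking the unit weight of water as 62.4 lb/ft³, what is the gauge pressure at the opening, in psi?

P ≈ 75.0 psi

Pressure head ψ = h − z = 2332.22 − 2159.09 = 173.13 ft.
P = γ·ψ / 144 = 62.4 × 173.13 / 144 = 75.0 psi.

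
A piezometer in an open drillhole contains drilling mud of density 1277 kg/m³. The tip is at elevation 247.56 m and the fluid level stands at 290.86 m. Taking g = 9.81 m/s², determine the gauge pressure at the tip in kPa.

P ≈ 542 kPa

Pressure head ψ = h − z = 290.86 − 247.56 = 43.30 m.
P = ρgψ = 1277 × 9.81 × 43.30 = 542435 Pa ≈ 542 kPa.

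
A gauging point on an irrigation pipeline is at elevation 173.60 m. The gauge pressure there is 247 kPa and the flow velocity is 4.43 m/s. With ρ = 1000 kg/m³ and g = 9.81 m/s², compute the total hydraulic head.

h ≈ 199.78 m

Pressure head ψ = P/(ρg) = 247×1000 / (1000 × 9.81) = 25.18 m.
Velocity head = v²/(2g) = 4.43² / (2 × 9.81) = 1.000 m.
h = z + ψ + v²/(2g) = 173.60 + 25.18 + 1.000 = 199.78 m.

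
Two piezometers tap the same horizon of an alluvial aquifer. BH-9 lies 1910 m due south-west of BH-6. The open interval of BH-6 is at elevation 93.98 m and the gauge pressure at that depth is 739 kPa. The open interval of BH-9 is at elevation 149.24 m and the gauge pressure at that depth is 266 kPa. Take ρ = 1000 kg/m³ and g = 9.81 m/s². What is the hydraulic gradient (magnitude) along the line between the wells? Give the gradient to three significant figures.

i ≈ 0.00369

Pressure head at BH-6: ψ = P/(ρg) = 739×1000 / (1000 × 9.81) = 75.33 m.
Total head at BH-6: h = z + ψ = 93.98 + 75.33 = 169.31 m.
Pressure head at BH-9: ψ = P/(ρg) = 266×1000 / (1000 × 9.81) = 27.12 m.
Total head at BH-9: h = z + ψ = 149.24 + 27.12 = 176.36 m.
Head difference: h(BH-6) − h(BH-9) = 169.31 − 176.36 = -7.05 m.
Hydraulic gradient: i = |Δh| / L = 7.05 / 1910 = 0.00369.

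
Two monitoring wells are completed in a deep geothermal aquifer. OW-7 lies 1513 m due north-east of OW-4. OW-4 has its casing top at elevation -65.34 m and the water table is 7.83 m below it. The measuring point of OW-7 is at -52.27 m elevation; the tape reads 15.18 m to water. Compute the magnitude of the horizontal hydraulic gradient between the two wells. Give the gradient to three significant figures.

Total head at OW-4: h = -65.34 − 7.83 = -73.17 m.
Total head at OW-7: h = -52.27 − 15.18 = -67.45 m.
Head difference: h(OW-4) − h(OW-7) = -73.17 − (-67.45) = -5.72 m.
Hydraulic gradient: i = |Δh| / L = 5.72 / 1513 = 0.00378.

i ≈ 0.00378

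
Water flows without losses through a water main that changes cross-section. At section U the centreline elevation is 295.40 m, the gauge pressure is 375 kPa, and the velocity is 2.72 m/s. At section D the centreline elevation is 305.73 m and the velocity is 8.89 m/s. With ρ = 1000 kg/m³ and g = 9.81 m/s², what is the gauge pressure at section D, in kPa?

Pressure head at U: ψ₁ = P₁/(ρg) = 375×1000 / (1000 × 9.81) = 38.23 m.
Velocity heads: v₁²/2g = 2.72²/19.62 = 0.377 m; v₂²/2g = 8.89²/19.62 = 4.028 m.
Total head H = z₁ + ψ₁ + v₁²/2g = 295.40 + 38.23 + 0.377 = 334.01 m.
ψ₂ = H − z₂ − v₂²/2g = 334.01 − 305.73 − 4.028 = 24.25 m.
P₂ = ρgψ₂ = 1000 × 9.81 × 24.25 ≈ 238 kPa.

P₂ ≈ 238 kPa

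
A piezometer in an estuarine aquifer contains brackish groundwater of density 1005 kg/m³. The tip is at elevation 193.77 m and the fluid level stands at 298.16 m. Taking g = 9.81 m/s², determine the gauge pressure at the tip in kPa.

P ≈ 1030 kPa

Pressure head ψ = h − z = 298.16 − 193.77 = 104.39 m.
P = ρgψ = 1005 × 9.81 × 104.39 = 1029186 Pa ≈ 1030 kPa.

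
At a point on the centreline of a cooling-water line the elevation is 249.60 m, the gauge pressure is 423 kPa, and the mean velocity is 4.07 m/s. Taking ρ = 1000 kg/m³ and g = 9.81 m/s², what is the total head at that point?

h ≈ 293.56 m

Pressure head ψ = P/(ρg) = 423×1000 / (1000 × 9.81) = 43.12 m.
Velocity head = v²/(2g) = 4.07² / (2 × 9.81) = 0.844 m.
h = z + ψ + v²/(2g) = 249.60 + 43.12 + 0.844 = 293.56 m.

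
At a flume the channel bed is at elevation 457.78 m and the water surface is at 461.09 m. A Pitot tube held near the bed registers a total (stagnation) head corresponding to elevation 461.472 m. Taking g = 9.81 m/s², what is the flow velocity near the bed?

v ≈ 2.74 m/s

Near the bed, under hydrostatic conditions, the piezometric head (z + ψ) equals the free-surface elevation, 461.09 m.
Velocity head = total − piezometric = 461.472 − 461.09 = 0.382 m.
v = √(2g·h_v) = √(2 × 9.81 × 0.382) = 2.74 m/s.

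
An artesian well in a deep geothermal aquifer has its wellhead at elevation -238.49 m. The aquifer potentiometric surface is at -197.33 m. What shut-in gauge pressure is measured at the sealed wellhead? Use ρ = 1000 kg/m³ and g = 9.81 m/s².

P ≈ 404 kPa

Head above the cap: Δh = -197.33 − (-238.49) = 41.16 m.
P = ρgΔh = 1000 × 9.81 × 41.16 = 403780 Pa ≈ 404 kPa.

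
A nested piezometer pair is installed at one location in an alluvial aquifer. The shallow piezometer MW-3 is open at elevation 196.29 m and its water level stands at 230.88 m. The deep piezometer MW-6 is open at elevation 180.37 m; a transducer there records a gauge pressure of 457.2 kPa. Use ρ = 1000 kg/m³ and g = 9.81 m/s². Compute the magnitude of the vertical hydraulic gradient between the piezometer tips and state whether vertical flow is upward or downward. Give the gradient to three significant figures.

|i_v| ≈ 0.245; vertical flow is downward

Total head at MW-3: h = 230.88 m (water level in the standpipe).
Pressure head at MW-6: ψ = P/(ρg) = 457.2×1000 / (1000 × 9.81) = 46.61 m.
Total head at MW-6: h = z + ψ = 180.37 + 46.61 = 226.98 m.
Δh = h(MW-3) − h(MW-6) = 230.88 − 226.98 = 3.90 m.
Vertical separation Δz = 196.29 − 180.37 = 15.92 m.
|i_v| = |Δh| / Δz = 3.90 / 15.92 = 0.245.
Head is higher in the shallow piezometer, so vertical flow is downward (recharge condition).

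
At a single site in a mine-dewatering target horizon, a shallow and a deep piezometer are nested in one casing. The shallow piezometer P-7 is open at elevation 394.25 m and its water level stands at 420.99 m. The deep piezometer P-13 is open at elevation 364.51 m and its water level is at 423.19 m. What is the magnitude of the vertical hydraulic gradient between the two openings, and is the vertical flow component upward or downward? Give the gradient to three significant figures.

Total head at P-7: h = 420.99 m (water level in the standpipe).
Total head at P-13: h = 423.19 m.
Δh = h(P-7) − h(P-13) = 420.99 − 423.19 = -2.20 m.
Vertical separation Δz = 394.25 − 364.51 = 29.74 m.
|i_v| = |Δh| / Δz = 2.20 / 29.74 = 0.0740.
Head is higher in the deep piezometer, so vertical flow is upward (discharge condition).

|i_v| ≈ 0.0740; vertical flow is upward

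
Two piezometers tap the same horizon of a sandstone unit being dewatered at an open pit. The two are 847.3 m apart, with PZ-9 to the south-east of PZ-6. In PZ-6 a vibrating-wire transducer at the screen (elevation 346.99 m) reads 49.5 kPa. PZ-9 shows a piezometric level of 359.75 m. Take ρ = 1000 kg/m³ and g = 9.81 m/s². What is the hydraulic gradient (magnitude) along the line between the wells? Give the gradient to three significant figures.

Pressure head at PZ-6: ψ = P/(ρg) = 49.5×1000 / (1000 × 9.81) = 5.05 m.
Total head at PZ-6: h = z + ψ = 346.99 + 5.05 = 352.04 m.
Total head at PZ-9: h = 359.75 m (water level in the piezometer is the total head).
Head difference: h(PZ-6) − h(PZ-9) = 352.04 − 359.75 = -7.71 m.
Hydraulic gradient: i = |Δh| / L = 7.71 / 847.3 = 0.00910.

i ≈ 0.00910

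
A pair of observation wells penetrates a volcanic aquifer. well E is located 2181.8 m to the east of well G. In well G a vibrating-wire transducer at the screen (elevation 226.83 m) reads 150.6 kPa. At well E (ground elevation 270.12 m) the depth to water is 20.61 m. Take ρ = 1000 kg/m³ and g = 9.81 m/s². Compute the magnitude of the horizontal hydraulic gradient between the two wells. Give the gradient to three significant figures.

Pressure head at well G: ψ = P/(ρg) = 150.6×1000 / (1000 × 9.81) = 15.35 m.
Total head at well G: h = z + ψ = 226.83 + 15.35 = 242.18 m.
Total head at well E: h = 270.12 − 20.61 = 249.51 m.
Head difference: h(well G) − h(well E) = 242.18 − 249.51 = -7.33 m.
Hydraulic gradient: i = |Δh| / L = 7.33 / 2181.8 = 0.00336.

i ≈ 0.00336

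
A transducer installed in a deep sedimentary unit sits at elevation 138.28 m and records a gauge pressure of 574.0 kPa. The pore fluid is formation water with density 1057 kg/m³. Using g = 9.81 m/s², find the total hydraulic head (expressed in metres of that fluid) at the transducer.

h ≈ 193.64 m

ψ = P/(ρg) = 574.0×1000 / (1057 × 9.81) = 55.36 m.
h = z + ψ = 138.28 + 55.36 = 193.64 m.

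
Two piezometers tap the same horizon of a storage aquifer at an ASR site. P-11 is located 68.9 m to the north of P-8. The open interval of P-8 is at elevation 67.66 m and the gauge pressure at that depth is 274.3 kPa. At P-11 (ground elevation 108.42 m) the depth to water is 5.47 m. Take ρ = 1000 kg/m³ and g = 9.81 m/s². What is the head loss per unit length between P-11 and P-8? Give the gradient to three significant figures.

i ≈ 0.106 m/m

Pressure head at P-8: ψ = P/(ρg) = 274.3×1000 / (1000 × 9.81) = 27.96 m.
Total head at P-8: h = z + ψ = 67.66 + 27.96 = 95.62 m.
Total head at P-11: h = 108.42 − 5.47 = 102.95 m.
Head difference: h(P-8) − h(P-11) = 95.62 − 102.95 = -7.33 m.
Hydraulic gradient: i = |Δh| / L = 7.33 / 68.9 = 0.106.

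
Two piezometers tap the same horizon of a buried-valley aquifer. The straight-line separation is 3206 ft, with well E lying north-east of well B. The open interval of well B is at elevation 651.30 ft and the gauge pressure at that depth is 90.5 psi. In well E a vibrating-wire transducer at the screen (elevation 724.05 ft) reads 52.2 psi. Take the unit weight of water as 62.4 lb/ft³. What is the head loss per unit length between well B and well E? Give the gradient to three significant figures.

i ≈ 0.00488 ft/ft

Pressure head at well B: ψ = 144·P/γ = 144 × 90.5 / 62.4 = 208.85 ft.
Total head at well B: h = z + ψ = 651.30 + 208.85 = 860.15 ft.
Pressure head at well E: ψ = 144·P/γ = 144 × 52.2 / 62.4 = 120.46 ft.
Total head at well E: h = z + ψ = 724.05 + 120.46 = 844.51 ft.
Head difference: h(well B) − h(well E) = 860.15 − 844.51 = 15.64 ft.
Hydraulic gradient: i = |Δh| / L = 15.64 / 3206 = 0.00488.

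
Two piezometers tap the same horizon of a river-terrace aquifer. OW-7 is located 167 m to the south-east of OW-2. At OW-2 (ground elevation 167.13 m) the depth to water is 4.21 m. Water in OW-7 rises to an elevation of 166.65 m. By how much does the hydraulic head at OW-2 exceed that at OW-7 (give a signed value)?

Total head at OW-2: h = 167.13 − 4.21 = 162.92 m.
Total head at OW-7: h = 166.65 m (water level in the piezometer is the total head).
Head difference: h(OW-2) − h(OW-7) = 162.92 − 166.65 = -3.73 m.

Δh ≈ -3.73 m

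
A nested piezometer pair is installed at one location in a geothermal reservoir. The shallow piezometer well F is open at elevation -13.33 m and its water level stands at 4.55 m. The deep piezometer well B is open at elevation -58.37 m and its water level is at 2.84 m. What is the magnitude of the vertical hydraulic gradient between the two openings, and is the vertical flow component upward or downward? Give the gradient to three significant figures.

Total head at well F: h = 4.55 m (water level in the standpipe).
Total head at well B: h = 2.84 m.
Δh = h(well F) − h(well B) = 4.55 − 2.84 = 1.71 m.
Vertical separation Δz = -13.33 − (-58.37) = 45.04 m.
|i_v| = |Δh| / Δz = 1.71 / 45.04 = 0.0380.
Head is higher in the shallow piezometer, so vertical flow is downward (recharge condition).

|i_v| ≈ 0.0380; vertical flow is downward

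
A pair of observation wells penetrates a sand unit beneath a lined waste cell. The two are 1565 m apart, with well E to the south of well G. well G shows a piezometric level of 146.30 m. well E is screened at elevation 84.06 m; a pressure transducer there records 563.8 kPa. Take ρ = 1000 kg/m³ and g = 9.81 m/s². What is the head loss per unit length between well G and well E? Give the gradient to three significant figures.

Total head at well G: h = 146.30 m (water level in the piezometer is the total head).
Pressure head at well E: ψ = P/(ρg) = 563.8×1000 / (1000 × 9.81) = 57.47 m.
Total head at well E: h = z + ψ = 84.06 + 57.47 = 141.53 m.
Head difference: h(well G) − h(well E) = 146.30 − 141.53 = 4.77 m.
Hydraulic gradient: i = |Δh| / L = 4.77 / 1565 = 0.00305.

i ≈ 0.00305 m/m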